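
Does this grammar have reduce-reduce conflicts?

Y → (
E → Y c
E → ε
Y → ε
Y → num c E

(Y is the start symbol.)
Augment with Y' → Y and build the canonical LR(0) collection (I0 = CLOSURE({[Y' → . Y]}), then GOTO on every symbol after a dot until no new states appear). It has 8 states:
  I0: { [Y → . (], [Y → . num c E], [Y → .], [Y' → . Y] }  — shift, reduce
  I1: { [Y → ( .] }  — reduce
  I2: { [Y' → Y .] }  — accept
  I3: { [Y → num . c E] }  — shift
  I4: { [E → . Y c], [E → .], [Y → . (], [Y → . num c E], [Y → .], [Y → num c . E] }  — shift, 2 reduces
  I5: { [Y → num c E .] }  — reduce
  I6: { [E → Y . c] }  — shift
  I7: { [E → Y c .] }  — reduce

I4 contains complete items [E → .], [Y → .] — reduce-reduce conflict.

Answer: Yes — I4: [E → .] vs [Y → .]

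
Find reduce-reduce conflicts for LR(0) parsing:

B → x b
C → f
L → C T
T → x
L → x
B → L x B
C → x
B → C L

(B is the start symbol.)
Yes — I5: [C → x .] vs [L → x .]; I12: [C → x .] vs [L → x .]

A reduce-reduce conflict occurs when an LR(0) state has two complete items [A → α .] and [B → β .] — both call for a reduction, and with no lookahead the parser cannot choose between them.

Augment with B' → B and build the canonical LR(0) collection (I0 = CLOSURE({[B' → . B]}), then GOTO on every symbol after a dot until no new states appear). It has 14 states:
  I0: { [B → . C L], [B → . L x B], [B → . x b], [B' → . B], [C → . f], [C → . x], [L → . C T], [L → . x] }  — shift
  I1: { [B' → B .] }  — accept
  I2: { [B → C . L], [C → . f], [C → . x], [L → . C T], [L → . x], [L → C . T], [T → . x] }  — shift
  I3: { [B → L . x B] }  — shift
  I4: { [C → f .] }  — reduce
  I5: { [B → x . b], [C → x .], [L → x .] }  — shift, 2 reduces
  I6: { [B → x b .] }  — reduce
  I7: { [B → . C L], [B → . L x B], [B → . x b], [B → L x . B], [C → . f], [C → . x], [L → . C T], [L → . x] }  — shift
  I8: { [B → L x B .] }  — reduce
  I9: { [L → C . T], [T → . x] }  — shift
  I10: { [B → C L .] }  — reduce
  I11: { [L → C T .] }  — reduce
  I12: { [C → x .], [L → x .], [T → x .] }  — 3 reduces
  I13: { [T → x .] }  — reduce

I5 contains complete items [C → x .], [L → x .] — reduce-reduce conflict.
I12 contains complete items [C → x .], [L → x .], [T → x .] — reduce-reduce conflict.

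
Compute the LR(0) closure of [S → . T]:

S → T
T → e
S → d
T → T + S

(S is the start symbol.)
{ [S → . T], [T → . T + S], [T → . e] }

Start with: [S → . T]
  [S → . T] has the dot before T: add [T → . e], [T → . T + S]
No further items can be added.

CLOSURE = { [S → . T], [T → . T + S], [T → . e] }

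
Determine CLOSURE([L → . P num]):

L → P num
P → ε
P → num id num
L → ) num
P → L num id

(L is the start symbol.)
{ [L → . ) num], [L → . P num], [P → . L num id], [P → . num id num], [P → .] }

To compute CLOSURE, for each item [A → α.Bβ] where B is a non-terminal, add [B → .γ] for all productions B → γ; repeat for the newly added items until nothing changes.

Start with: [L → . P num]
  [L → . P num] has the dot before P: add [P → .], [P → . num id num], [P → . L num id]
  [P → . L num id] has the dot before L: add [L → . ) num]
No further items can be added.

CLOSURE = { [L → . ) num], [L → . P num], [P → . L num id], [P → . num id num], [P → .] }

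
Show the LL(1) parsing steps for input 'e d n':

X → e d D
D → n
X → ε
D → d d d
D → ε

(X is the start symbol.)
Stack is shown with the top on the left.

Stack    Input    Action
------------------------
X $      e d n $  output X → e d D
e d D $  e d n $  match 'e'
d D $    d n $    match 'd'
D $      n $      output D → n
n $      n $      match 'n'
$        $        accept

The string is accepted.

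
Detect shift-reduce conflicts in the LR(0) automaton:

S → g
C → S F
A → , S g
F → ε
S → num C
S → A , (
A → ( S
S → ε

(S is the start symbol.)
Augment with S' → S and build the canonical LR(0) collection (I0 = CLOSURE({[S' → . S]}), then GOTO on every symbol after a dot until no new states appear). It has 15 states:
  I0: { [A → . ( S], [A → . , S g], [S → . A , (], [S → . g], [S → . num C], [S → .], [S' → . S] }  — shift, reduce
  I1: { [A → ( . S], [A → . ( S], [A → . , S g], [S → . A , (], [S → . g], [S → . num C], [S → .] }  — shift, reduce
  I2: { [A → , . S g], [A → . ( S], [A → . , S g], [S → . A , (], [S → . g], [S → . num C], [S → .] }  — shift, reduce
  I3: { [S → A . , (] }  — shift
  I4: { [S' → S .] }  — accept
  I5: { [S → g .] }  — reduce
  I6: { [A → . ( S], [A → . , S g], [C → . S F], [S → . A , (], [S → . g], [S → . num C], [S → .], [S → num . C] }  — shift, reduce
  I7: { [S → num C .] }  — reduce
  I8: { [C → S . F], [F → .] }  — reduce
  I9: { [C → S F .] }  — reduce
  I10: { [S → A , . (] }  — shift
  I11: { [S → A , ( .] }  — reduce
  I12: { [A → , S . g] }  — shift
  I13: { [A → , S g .] }  — reduce
  I14: { [A → ( S .] }  — reduce

I0 contains reduce item [S → .] and shift items [A → . ( S], [A → . , S g], [S → . g], [S → . num C] — shift-reduce conflict.
I1 contains reduce item [S → .] and shift items [A → . ( S], [A → . , S g], [S → . g], [S → . num C] — shift-reduce conflict.
I2 contains reduce item [S → .] and shift items [A → . ( S], [A → . , S g], [S → . g], [S → . num C] — shift-reduce conflict.
I6 contains reduce item [S → .] and shift items [A → . ( S], [A → . , S g], [S → . g], [S → . num C] — shift-reduce conflict.

Answer: Yes — I0: [S → .] vs [A → . ( S]; I1: [S → .] vs [A → . ( S]; I2: [S → .] vs [A → . ( S]; I6: [S → .] vs [A → . ( S]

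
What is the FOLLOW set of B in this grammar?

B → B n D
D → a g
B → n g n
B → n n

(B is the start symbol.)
{ $, 'n' }

To compute FOLLOW(B), find every occurrence of B on a right-hand side N → α B β: add FIRST(β) \ {ε}, and if β is empty or nullable also add FOLLOW(N). Iterate to a fixed point.

B is the start symbol, so $ ∈ FOLLOW(B).
In B → B n D: B is followed by n D, add FIRST(n D) \ {ε} = { 'n' }

Taking the union: FOLLOW(B) = { $, 'n' }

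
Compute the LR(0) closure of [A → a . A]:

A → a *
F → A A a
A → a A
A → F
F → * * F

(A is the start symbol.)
To compute CLOSURE, for each item [A → α.Bβ] where B is a non-terminal, add [B → .γ] for all productions B → γ; repeat for the newly added items until nothing changes.

Start with: [A → a . A]
  [A → a . A] has the dot before A: add [A → . a *], [A → . a A], [A → . F]
  [A → . F] has the dot before F: add [F → . A A a], [F → . * * F]
No further items can be added.

CLOSURE = { [A → . F], [A → . a *], [A → . a A], [A → a . A], [F → . * * F], [F → . A A a] }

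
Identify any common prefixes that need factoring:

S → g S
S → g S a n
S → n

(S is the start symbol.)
Left-factoring is needed when two productions for the same non-terminal
share a common prefix on the right-hand side.

Productions for S:
  S → g S
  S → g S a n
  S → n

Found common prefix 'g S' in productions for S

Answer: Yes, S has productions with common prefix 'g S'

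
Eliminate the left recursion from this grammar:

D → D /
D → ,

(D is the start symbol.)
D is directly left-recursive. The standard transformation for
  A → A α₁ | ... | A α_m | β₁ | ... | β_n
is
  A  → β₁ A' | ... | β_n A'
  A' → α₁ A' | ... | α_m A' | ε

D → , becomes D → , D'
D → D / becomes D' → / D'
Add D' → ε

Resulting grammar:
D → , D'
D' → / D'
D' → ε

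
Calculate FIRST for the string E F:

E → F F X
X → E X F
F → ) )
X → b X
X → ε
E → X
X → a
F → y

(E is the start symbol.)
{ ')', 'a', 'b', 'y' }

FIRST sets of the non-terminals involved (from the grammar, by fixed-point iteration):
  FIRST(E) = { ')', 'a', 'b', 'y', ε }
  FIRST(F) = { ')', 'y' }

To compute FIRST(E F), process the symbols left to right:
Symbol E is a non-terminal. Add FIRST(E) \ {ε} = { ')', 'a', 'b', 'y' }
E is nullable (ε ∈ FIRST(E)), continue to the next symbol.
Symbol F is a non-terminal. Add FIRST(F) \ {ε} = { ')', 'y' }
F is not nullable (ε ∉ FIRST(F)), so stop here.
FIRST(E F) = { ')', 'a', 'b', 'y' }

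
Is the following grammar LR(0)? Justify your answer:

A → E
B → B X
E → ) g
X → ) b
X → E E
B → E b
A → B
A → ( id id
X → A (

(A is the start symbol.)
No. Shift-reduce conflict between [A → B .] and [A → . ( id id]

A grammar is LR(0) if no state in the canonical LR(0) collection has:
  - both a shift item (dot before a terminal) and a complete item (shift-reduce conflict), or
  - two or more complete items (reduce-reduce conflict; the accept item [A' → A .] counts as a complete item here).

Augment with A' → A and build the canonical LR(0) collection (I0 = CLOSURE({[A' → . A]}), then GOTO on every symbol after a dot until no new states appear). It has 17 states:
  I0: { [A → . ( id id], [A → . B], [A → . E], [A' → . A], [B → . B X], [B → . E b], [E → . ) g] }  — shift
  I1: { [A → ( . id id] }  — shift
  I2: { [E → ) . g] }  — shift
  I3: { [A' → A .] }  — accept
  I4: { [A → . ( id id], [A → . B], [A → . E], [A → B .], [B → . B X], [B → . E b], [B → B . X], [E → . ) g], [X → . ) b], [X → . A (], [X → . E E] }  — shift, reduce
  I5: { [A → E .], [B → E . b] }  — shift, reduce
  I6: { [B → E b .] }  — reduce
  I7: { [E → ) . g], [X → ) . b] }  — shift
  I8: { [X → A . (] }  — shift
  I9: { [A → E .], [B → E . b], [E → . ) g], [X → E . E] }  — shift, reduce
  I10: { [B → B X .] }  — reduce
  I11: { [X → E E .] }  — reduce
  I12: { [X → A ( .] }  — reduce
  I13: { [X → ) b .] }  — reduce
  I14: { [E → ) g .] }  — reduce
  I15: { [A → ( id . id] }  — shift
  I16: { [A → ( id id .] }  — reduce

Conflict in state I4:
  Shift-reduce conflict between [A → B .] and [A → . ( id id]
So the grammar is NOT LR(0).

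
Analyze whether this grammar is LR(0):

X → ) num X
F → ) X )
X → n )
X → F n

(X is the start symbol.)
A grammar is LR(0) if no state in the canonical LR(0) collection has:
  - both a shift item (dot before a terminal) and a complete item (shift-reduce conflict), or
  - two or more complete items (reduce-reduce conflict; the accept item [X' → X .] counts as a complete item here).

Augment with X' → X and build the canonical LR(0) collection (I0 = CLOSURE({[X' → . X]}), then GOTO on every symbol after a dot until no new states appear). It has 11 states:
  I0: { [F → . ) X )], [X → . ) num X], [X → . F n], [X → . n )], [X' → . X] }  — shift
  I1: { [F → ) . X )], [F → . ) X )], [X → ) . num X], [X → . ) num X], [X → . F n], [X → . n )] }  — shift
  I2: { [X → F . n] }  — shift
  I3: { [X' → X .] }  — accept
  I4: { [X → n . )] }  — shift
  I5: { [X → n ) .] }  — reduce
  I6: { [X → F n .] }  — reduce
  I7: { [F → ) X . )] }  — shift
  I8: { [F → . ) X )], [X → ) num . X], [X → . ) num X], [X → . F n], [X → . n )] }  — shift
  I9: { [X → ) num X .] }  — reduce
  I10: { [F → ) X ) .] }  — reduce

Every state is either a pure shift/goto state or contains exactly one complete item and nothing to shift — no conflicts. The grammar is LR(0).

Answer: Yes, the grammar is LR(0)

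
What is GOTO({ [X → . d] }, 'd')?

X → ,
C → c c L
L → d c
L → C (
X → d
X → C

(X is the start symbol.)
GOTO(I, 'd') = CLOSURE({ [A → αX.β] : [A → α.Xβ] ∈ I, X = 'd' })

Items with dot before 'd', with the dot advanced:
  [X → . d] → [X → d .]
Closure adds nothing (no advanced item has the dot before a non-terminal).

GOTO = { [X → d .] }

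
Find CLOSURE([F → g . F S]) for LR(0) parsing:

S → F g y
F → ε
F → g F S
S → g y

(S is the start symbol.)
Start with: [F → g . F S]
  [F → g . F S] has the dot before F: add [F → .], [F → . g F S]
No further items can be added.

CLOSURE = { [F → . g F S], [F → .], [F → g . F S] }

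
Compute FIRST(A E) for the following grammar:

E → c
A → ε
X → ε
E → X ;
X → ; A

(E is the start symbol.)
{ ';', 'c' }

FIRST sets of the non-terminals involved (from the grammar, by fixed-point iteration):
  FIRST(A) = { ε }
  FIRST(E) = { ';', 'c' }

To compute FIRST(A E), process the symbols left to right:
Symbol A is a non-terminal. Add FIRST(A) \ {ε} = { }
A is nullable (ε ∈ FIRST(A)), continue to the next symbol.
Symbol E is a non-terminal. Add FIRST(E) \ {ε} = { ';', 'c' }
E is not nullable (ε ∉ FIRST(E)), so stop here.
FIRST(A E) = { ';', 'c' }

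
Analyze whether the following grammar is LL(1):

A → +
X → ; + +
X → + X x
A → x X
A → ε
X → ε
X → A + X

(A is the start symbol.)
No. Predict set conflict for A: { '+' }

Relevant sets:
  FIRST(A) = { '+', 'x', ε }
  FOLLOW(A) = { $, '+' }
  FOLLOW(X) = { $, '+', 'x' }

For A:
  PREDICT(A → '+') = { '+' }
  PREDICT(A → x X) = { 'x' }
  PREDICT(A → ε) = { $, '+' }
For X:
  PREDICT(X → ';' '+' '+') = { ';' }
  PREDICT(X → '+' X x) = { '+' }
  PREDICT(X → ε) = { $, '+', 'x' }
  PREDICT(X → A '+' X) = { '+', 'x' }

Conflict found: Predict set conflict for A: { '+' }
The grammar is NOT LL(1).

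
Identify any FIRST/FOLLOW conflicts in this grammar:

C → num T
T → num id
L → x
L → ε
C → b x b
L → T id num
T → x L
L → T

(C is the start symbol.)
A FIRST/FOLLOW conflict occurs when a non-terminal N has a nullable alternative N → β (β ⇒* ε) and another alternative N → α with FIRST(α) ∩ FOLLOW(N) ≠ ∅: on such a lookahead the parser cannot decide between expanding α and letting N vanish via β.

Nullable non-terminals: L.
FIRST sets used below: FIRST(T) = { 'num', 'x' }

L: nullable alternative(s) L → ε; FOLLOW(L) = { $, 'id' }
  L → x: FIRST \ {ε} = { 'x' } — disjoint from FOLLOW(L)
  L → ε: FIRST \ {ε} = { } — this is the only nullable alternative, skip
  L → T id num: FIRST \ {ε} = { 'num', 'x' } — disjoint from FOLLOW(L)
  L → T: FIRST \ {ε} = { 'num', 'x' } — disjoint from FOLLOW(L)

C, T have no nullable alternative, so no FIRST/FOLLOW check is needed there.

No FIRST/FOLLOW conflicts found.

Answer: No FIRST/FOLLOW conflicts.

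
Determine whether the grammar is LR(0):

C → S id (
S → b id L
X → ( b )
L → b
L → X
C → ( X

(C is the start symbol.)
Yes, the grammar is LR(0)

Augment with C' → C and build the canonical LR(0) collection (I0 = CLOSURE({[C' → . C]}), then GOTO on every symbol after a dot until no new states appear). It has 15 states:
  I0: { [C → . ( X], [C → . S id (], [C' → . C], [S → . b id L] }  — shift
  I1: { [C → ( . X], [X → . ( b )] }  — shift
  I2: { [C' → C .] }  — accept
  I3: { [C → S . id (] }  — shift
  I4: { [S → b . id L] }  — shift
  I5: { [L → . X], [L → . b], [S → b id . L], [X → . ( b )] }  — shift
  I6: { [X → ( . b )] }  — shift
  I7: { [S → b id L .] }  — reduce
  I8: { [L → X .] }  — reduce
  I9: { [L → b .] }  — reduce
  I10: { [X → ( b . )] }  — shift
  I11: { [X → ( b ) .] }  — reduce
  I12: { [C → S id . (] }  — shift
  I13: { [C → S id ( .] }  — reduce
  I14: { [C → ( X .] }  — reduce

Every state is either a pure shift/goto state or contains exactly one complete item and nothing to shift — no conflicts. The grammar is LR(0).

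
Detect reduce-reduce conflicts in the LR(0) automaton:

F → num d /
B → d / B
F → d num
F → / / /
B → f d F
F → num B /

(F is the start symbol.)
Augment with F' → F and build the canonical LR(0) collection (I0 = CLOSURE({[F' → . F]}), then GOTO on every symbol after a dot until no new states appear). It has 18 states:
  I0: { [F → . / / /], [F → . d num], [F → . num B /], [F → . num d /], [F' → . F] }  — shift
  I1: { [F → / . / /] }  — shift
  I2: { [F' → F .] }  — accept
  I3: { [F → d . num] }  — shift
  I4: { [B → . d / B], [B → . f d F], [F → num . B /], [F → num . d /] }  — shift
  I5: { [F → num B . /] }  — shift
  I6: { [B → d . / B], [F → num d . /] }  — shift
  I7: { [B → f . d F] }  — shift
  I8: { [B → f d . F], [F → . / / /], [F → . d num], [F → . num B /], [F → . num d /] }  — shift
  I9: { [B → f d F .] }  — reduce
  I10: { [B → . d / B], [B → . f d F], [B → d / . B], [F → num d / .] }  — shift, reduce
  I11: { [B → d / B .] }  — reduce
  I12: { [B → d . / B] }  — shift
  I13: { [B → . d / B], [B → . f d F], [B → d / . B] }  — shift
  I14: { [F → num B / .] }  — reduce
  I15: { [F → d num .] }  — reduce
  I16: { [F → / / . /] }  — shift
  I17: { [F → / / / .] }  — reduce

No state contains more than one complete item.

Answer: No reduce-reduce conflicts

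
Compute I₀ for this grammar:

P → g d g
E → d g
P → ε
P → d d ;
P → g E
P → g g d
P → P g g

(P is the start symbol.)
First, augment the grammar with P' → P
I₀ = CLOSURE({ [P' → . P] }):
  [P' → . P] has the dot before P: add [P → . g d g], [P → .], [P → . d d ;], [P → . g E], [P → . g g d], [P → . P g g]
No further items can be added.

I₀ = { [P → . P g g], [P → . d d ;], [P → . g E], [P → . g d g], [P → . g g d], [P → .], [P' → . P] }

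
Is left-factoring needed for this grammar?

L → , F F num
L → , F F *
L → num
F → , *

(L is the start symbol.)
Yes, L has productions with common prefix ', F F'

Left-factoring is needed when two productions for the same non-terminal
share a common prefix on the right-hand side.

Productions for L:
  L → , F F num
  L → , F F *
  L → num

Found common prefix ', F F' in productions for L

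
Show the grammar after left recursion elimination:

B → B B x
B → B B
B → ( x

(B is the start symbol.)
B is directly left-recursive. The standard transformation for
  A → A α₁ | ... | A α_m | β₁ | ... | β_n
is
  A  → β₁ A' | ... | β_n A'
  A' → α₁ A' | ... | α_m A' | ε

B → ( x becomes B → ( x B'
B → B B x becomes B' → B x B'
B → B B becomes B' → B B'
Add B' → ε

Resulting grammar:
B → ( x B'
B' → B x B'
B' → B B'
B' → ε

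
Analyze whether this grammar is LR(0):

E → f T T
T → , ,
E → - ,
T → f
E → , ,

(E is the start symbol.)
A grammar is LR(0) if no state in the canonical LR(0) collection has:
  - both a shift item (dot before a terminal) and a complete item (shift-reduce conflict), or
  - two or more complete items (reduce-reduce conflict; the accept item [E' → E .] counts as a complete item here).

Augment with E' → E and build the canonical LR(0) collection (I0 = CLOSURE({[E' → . E]}), then GOTO on every symbol after a dot until no new states appear). It has 12 states:
  I0: { [E → . , ,], [E → . - ,], [E → . f T T], [E' → . E] }  — shift
  I1: { [E → , . ,] }  — shift
  I2: { [E → - . ,] }  — shift
  I3: { [E' → E .] }  — accept
  I4: { [E → f . T T], [T → . , ,], [T → . f] }  — shift
  I5: { [T → , . ,] }  — shift
  I6: { [E → f T . T], [T → . , ,], [T → . f] }  — shift
  I7: { [T → f .] }  — reduce
  I8: { [E → f T T .] }  — reduce
  I9: { [T → , , .] }  — reduce
  I10: { [E → - , .] }  — reduce
  I11: { [E → , , .] }  — reduce

Every state is either a pure shift/goto state or contains exactly one complete item and nothing to shift — no conflicts. The grammar is LR(0).

Answer: Yes, the grammar is LR(0)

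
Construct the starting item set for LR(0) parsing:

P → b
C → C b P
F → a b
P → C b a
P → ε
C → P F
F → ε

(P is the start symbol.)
{ [C → . C b P], [C → . P F], [P → . C b a], [P → . b], [P → .], [P' → . P] }

First, augment the grammar with P' → P
I₀ = CLOSURE({ [P' → . P] }):
  [P' → . P] has the dot before P: add [P → . b], [P → . C b a], [P → .]
  [P → . C b a] has the dot before C: add [C → . C b P], [C → . P F]
No further items can be added.

I₀ = { [C → . C b P], [C → . P F], [P → . C b a], [P → . b], [P → .], [P' → . P] }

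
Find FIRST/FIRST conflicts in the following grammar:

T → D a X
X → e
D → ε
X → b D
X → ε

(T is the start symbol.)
No FIRST/FIRST conflicts.

Productions for X:
  X → e: FIRST = { 'e' }
  X → b D: FIRST = { 'b' }
  X → ε: FIRST = { ε }
T, D have only one production, so no FIRST/FIRST conflict is possible there.

All alternatives of each non-terminal have pairwise disjoint FIRST sets.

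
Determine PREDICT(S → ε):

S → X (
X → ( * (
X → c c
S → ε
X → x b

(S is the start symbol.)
{ $ }

PREDICT(S → ε) = (FIRST(RHS) \ {ε}) ∪ (FOLLOW(S) if ε ∈ FIRST(RHS), i.e. RHS ⇒* ε)
The right-hand side is ε (FIRST(ε) = { ε }), so the predict set is FOLLOW(S) = { $ }
PREDICT(S → ε) = { $ }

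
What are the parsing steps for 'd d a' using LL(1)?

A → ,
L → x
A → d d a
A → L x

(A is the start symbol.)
LL(1) parsing maintains a stack (initially the start symbol over $) and the input. At each step: if the stack top is a terminal, match it against the current input token; if it is a non-terminal N, replace it with the RHS of M[N, lookahead] (the unique production whose predict set contains the lookahead).

Stack is shown with the top on the left.

Stack    Input    Action
------------------------
A $      d d a $  output A → d d a
d d a $  d d a $  match 'd'
d a $    d a $    match 'd'
a $      a $      match 'a'
$        $        accept

The string is accepted.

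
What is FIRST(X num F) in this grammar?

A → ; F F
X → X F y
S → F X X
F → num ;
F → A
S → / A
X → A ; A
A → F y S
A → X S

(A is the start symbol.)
FIRST sets of the non-terminals involved (from the grammar, by fixed-point iteration):
  FIRST(X) = { ';', 'num' }

To compute FIRST(X num F), process the symbols left to right:
Symbol X is a non-terminal. Add FIRST(X) \ {ε} = { ';', 'num' }
X is not nullable (ε ∉ FIRST(X)), so stop here.
FIRST(X num F) = { ';', 'num' }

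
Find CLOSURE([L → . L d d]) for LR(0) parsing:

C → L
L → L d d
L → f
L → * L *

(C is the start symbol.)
{ [L → . * L *], [L → . L d d], [L → . f] }

To compute CLOSURE, for each item [A → α.Bβ] where B is a non-terminal, add [B → .γ] for all productions B → γ; repeat for the newly added items until nothing changes.

Start with: [L → . L d d]
  [L → . L d d] has the dot before L: add [L → . f], [L → . * L *]
No further items can be added.

CLOSURE = { [L → . * L *], [L → . L d d], [L → . f] }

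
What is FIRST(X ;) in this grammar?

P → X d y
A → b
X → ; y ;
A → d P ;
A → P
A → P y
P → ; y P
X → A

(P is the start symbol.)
{ ';', 'b', 'd' }

FIRST sets of the non-terminals involved (from the grammar, by fixed-point iteration):
  FIRST(X) = { ';', 'b', 'd' }

To compute FIRST(X ;), process the symbols left to right:
Symbol X is a non-terminal. Add FIRST(X) \ {ε} = { ';', 'b', 'd' }
X is not nullable (ε ∉ FIRST(X)), so stop here.
FIRST(X ;) = { ';', 'b', 'd' }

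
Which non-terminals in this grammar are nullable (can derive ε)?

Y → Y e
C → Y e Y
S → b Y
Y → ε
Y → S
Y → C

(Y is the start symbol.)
{ 'Y' }

ε-productions: Y → ε
So Y is immediately nullable.
No further non-terminal can be added: every production for the remaining non-terminals contains a terminal or a non-nullable non-terminal.
Nullable = { 'Y' }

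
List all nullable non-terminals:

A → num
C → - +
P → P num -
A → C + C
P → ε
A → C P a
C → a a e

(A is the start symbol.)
{ 'P' }

ε-productions: P → ε
So P is immediately nullable.
No further non-terminal can be added: every production for the remaining non-terminals contains a terminal or a non-nullable non-terminal.
Nullable = { 'P' }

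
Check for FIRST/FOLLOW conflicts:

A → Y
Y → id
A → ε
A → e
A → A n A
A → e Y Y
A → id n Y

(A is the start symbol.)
Yes. A → A n A with FOLLOW(A) on { 'n' }

A FIRST/FOLLOW conflict occurs when a non-terminal N has a nullable alternative N → β (β ⇒* ε) and another alternative N → α with FIRST(α) ∩ FOLLOW(N) ≠ ∅: on such a lookahead the parser cannot decide between expanding α and letting N vanish via β.

Nullable non-terminals: A.
FIRST sets used below: FIRST(Y) = { 'id' }, FIRST(A) = { 'e', 'id', 'n', ε }

A: nullable alternative(s) A → ε; FOLLOW(A) = { $, 'n' }
  A → Y: FIRST \ {ε} = { 'id' } — disjoint from FOLLOW(A)
  A → ε: FIRST \ {ε} = { } — this is the only nullable alternative, skip
  A → e: FIRST \ {ε} = { 'e' } — disjoint from FOLLOW(A)
  A → A n A: FIRST \ {ε} = { 'e', 'id', 'n' } — overlaps FOLLOW(A) on { 'n' }: CONFLICT
  A → e Y Y: FIRST \ {ε} = { 'e' } — disjoint from FOLLOW(A)
  A → id n Y: FIRST \ {ε} = { 'id' } — disjoint from FOLLOW(A)

Y has no nullable alternative, so no FIRST/FOLLOW check is needed there.

So the grammar has 1 FIRST/FOLLOW conflict (marked CONFLICT above).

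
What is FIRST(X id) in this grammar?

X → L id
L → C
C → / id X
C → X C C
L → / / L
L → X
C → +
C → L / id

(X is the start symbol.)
{ '+', '/' }

FIRST sets of the non-terminals involved (from the grammar, by fixed-point iteration):
  FIRST(X) = { '+', '/' }

To compute FIRST(X id), process the symbols left to right:
Symbol X is a non-terminal. Add FIRST(X) \ {ε} = { '+', '/' }
X is not nullable (ε ∉ FIRST(X)), so stop here.
FIRST(X id) = { '+', '/' }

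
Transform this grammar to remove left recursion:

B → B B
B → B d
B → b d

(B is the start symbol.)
B is directly left-recursive. The standard transformation for
  A → A α₁ | ... | A α_m | β₁ | ... | β_n
is
  A  → β₁ A' | ... | β_n A'
  A' → α₁ A' | ... | α_m A' | ε

B → b d becomes B → b d B'
B → B B becomes B' → B B'
B → B d becomes B' → d B'
Add B' → ε

Resulting grammar:
B → b d B'
B' → B B'
B' → d B'
B' → ε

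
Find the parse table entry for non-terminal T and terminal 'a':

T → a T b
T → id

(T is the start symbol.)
To find M[T, 'a'], we find productions for T where 'a' is in the predict set (PREDICT(N → α) = (FIRST(α) \ {ε}) ∪ (FOLLOW(N) if α ⇒* ε)).

T → a T b: PREDICT = { 'a' }
  'a' is in predict set, so this production goes in M[T, 'a']
T → id: PREDICT = { 'id' }

M[T, 'a'] = T → a T b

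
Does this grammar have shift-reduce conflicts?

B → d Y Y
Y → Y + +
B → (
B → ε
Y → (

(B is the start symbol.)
A shift-reduce conflict occurs when an LR(0) state has both:
  - a complete (reduce) item [A → α .] (dot at the end), and
  - a shift item [B → β . c γ] (dot before a terminal).

Augment with B' → B and build the canonical LR(0) collection (I0 = CLOSURE({[B' → . B]}), then GOTO on every symbol after a dot until no new states appear). It has 9 states:
  I0: { [B → . (], [B → . d Y Y], [B → .], [B' → . B] }  — shift, reduce
  I1: { [B → ( .] }  — reduce
  I2: { [B' → B .] }  — accept
  I3: { [B → d . Y Y], [Y → . (], [Y → . Y + +] }  — shift
  I4: { [Y → ( .] }  — reduce
  I5: { [B → d Y . Y], [Y → . (], [Y → . Y + +], [Y → Y . + +] }  — shift
  I6: { [Y → Y + . +] }  — shift
  I7: { [B → d Y Y .], [Y → Y . + +] }  — shift, reduce
  I8: { [Y → Y + + .] }  — reduce

I0 contains reduce item [B → .] and shift items [B → . (], [B → . d Y Y] — shift-reduce conflict.
I7 contains reduce item [B → d Y Y .] and shift item [Y → Y . + +] — shift-reduce conflict.

Answer: Yes — I0: [B → .] vs [B → . (]; I7: [B → d Y Y .] vs [Y → Y . + +]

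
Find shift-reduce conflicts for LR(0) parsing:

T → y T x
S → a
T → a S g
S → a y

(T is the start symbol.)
A shift-reduce conflict occurs when an LR(0) state has both:
  - a complete (reduce) item [A → α .] (dot at the end), and
  - a shift item [B → β . c γ] (dot before a terminal).

Augment with T' → T and build the canonical LR(0) collection (I0 = CLOSURE({[T' → . T]}), then GOTO on every symbol after a dot until no new states appear). It has 10 states:
  I0: { [T → . a S g], [T → . y T x], [T' → . T] }  — shift
  I1: { [T' → T .] }  — accept
  I2: { [S → . a y], [S → . a], [T → a . S g] }  — shift
  I3: { [T → . a S g], [T → . y T x], [T → y . T x] }  — shift
  I4: { [T → y T . x] }  — shift
  I5: { [T → y T x .] }  — reduce
  I6: { [T → a S . g] }  — shift
  I7: { [S → a . y], [S → a .] }  — shift, reduce
  I8: { [S → a y .] }  — reduce
  I9: { [T → a S g .] }  — reduce

I7 contains reduce item [S → a .] and shift item [S → a . y] — shift-reduce conflict.

Answer: Yes — I7: [S → a .] vs [S → a . y]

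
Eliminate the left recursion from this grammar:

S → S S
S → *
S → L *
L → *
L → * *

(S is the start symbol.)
S → * S'
S → L * S'
S' → S S'
S' → ε
L → *
L → * *

S is directly left-recursive. The standard transformation for
  A → A α₁ | ... | A α_m | β₁ | ... | β_n
is
  A  → β₁ A' | ... | β_n A'
  A' → α₁ A' | ... | α_m A' | ε

S → * becomes S → * S'
S → L * becomes S → L * S'
S → S S becomes S' → S S'
Add S' → ε

Productions for other non-terminals are unchanged:
  L → *
  L → * *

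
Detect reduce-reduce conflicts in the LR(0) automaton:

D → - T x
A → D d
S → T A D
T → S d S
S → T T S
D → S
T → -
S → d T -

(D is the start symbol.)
Augment with D' → D and build the canonical LR(0) collection (I0 = CLOSURE({[D' → . D]}), then GOTO on every symbol after a dot until no new states appear). It has 20 states:
  I0: { [D → . - T x], [D → . S], [D' → . D], [S → . T A D], [S → . T T S], [S → . d T -], [T → . -], [T → . S d S] }  — shift
  I1: { [D → - . T x], [S → . T A D], [S → . T T S], [S → . d T -], [T → - .], [T → . -], [T → . S d S] }  — shift, reduce
  I2: { [D' → D .] }  — accept
  I3: { [D → S .], [T → S . d S] }  — shift, reduce
  I4: { [A → . D d], [D → . - T x], [D → . S], [S → . T A D], [S → . T T S], [S → . d T -], [S → T . A D], [S → T . T S], [T → . -], [T → . S d S] }  — shift
  I5: { [S → . T A D], [S → . T T S], [S → . d T -], [S → d . T -], [T → . -], [T → . S d S] }  — shift
  I6: { [T → - .] }  — reduce
  I7: { [T → S . d S] }  — shift
  I8: { [A → . D d], [D → . - T x], [D → . S], [S → . T A D], [S → . T T S], [S → . d T -], [S → T . A D], [S → T . T S], [S → d T . -], [T → . -], [T → . S d S] }  — shift
  I9: { [D → - . T x], [S → . T A D], [S → . T T S], [S → . d T -], [S → d T - .], [T → - .], [T → . -], [T → . S d S] }  — shift, 2 reduces
  I10: { [D → . - T x], [D → . S], [S → . T A D], [S → . T T S], [S → . d T -], [S → T A . D], [T → . -], [T → . S d S] }  — shift
  I11: { [A → D . d] }  — shift
  I12: { [A → . D d], [D → . - T x], [D → . S], [S → . T A D], [S → . T T S], [S → . d T -], [S → T . A D], [S → T . T S], [S → T T . S], [T → . -], [T → . S d S] }  — shift
  I13: { [D → S .], [S → T T S .], [T → S . d S] }  — shift, 2 reduces
  I14: { [S → . T A D], [S → . T T S], [S → . d T -], [T → . -], [T → . S d S], [T → S d . S] }  — shift
  I15: { [T → S . d S], [T → S d S .] }  — shift, reduce
  I16: { [A → D d .] }  — reduce
  I17: { [S → T A D .] }  — reduce
  I18: { [A → . D d], [D → - T . x], [D → . - T x], [D → . S], [S → . T A D], [S → . T T S], [S → . d T -], [S → T . A D], [S → T . T S], [T → . -], [T → . S d S] }  — shift
  I19: { [D → - T x .] }  — reduce

I9 contains complete items [S → d T - .], [T → - .] — reduce-reduce conflict.
I13 contains complete items [D → S .], [S → T T S .] — reduce-reduce conflict.

Answer: Yes — I9: [S → d T - .] vs [T → - .]; I13: [D → S .] vs [S → T T S .]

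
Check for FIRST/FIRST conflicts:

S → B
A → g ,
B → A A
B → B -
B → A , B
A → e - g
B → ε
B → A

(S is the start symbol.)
Yes. B → A A / B → B '-' on { 'e', 'g' }; B → A A / B → A ',' B on { 'e', 'g' }; B → A A / B → A on { 'e', 'g' }; B → B '-' / B → A ',' B on { 'e', 'g' }; B → B '-' / B → A on { 'e', 'g' }; B → A ',' B / B → A on { 'e', 'g' }

A FIRST/FIRST conflict occurs when two productions N → α and N → β for the same non-terminal have FIRST(α) ∩ FIRST(β) ≠ ∅ (with ε ∈ FIRST of a nullable right-hand side, so two nullable alternatives also conflict).

FIRST sets of the non-terminals at (or reachable through a nullable prefix from) the front of some alternative:
  FIRST(A) = { 'e', 'g' }
  FIRST(B) = { '-', 'e', 'g', ε }

Productions for A:
  A → g ,: FIRST = { 'g' }
  A → e - g: FIRST = { 'e' }
Productions for B:
  B → A A: FIRST = { 'e', 'g' }
  B → B -: FIRST = { '-', 'e', 'g' }
  B → A , B: FIRST = { 'e', 'g' }
  B → ε: FIRST = { ε }
  B → A: FIRST = { 'e', 'g' }
S has only one production, so no FIRST/FIRST conflict is possible there.

Conflict for B: B → A A and B → B -
  Overlap: { 'e', 'g' }
Conflict for B: B → A A and B → A , B
  Overlap: { 'e', 'g' }
Conflict for B: B → A A and B → A
  Overlap: { 'e', 'g' }
Conflict for B: B → B - and B → A , B
  Overlap: { 'e', 'g' }
Conflict for B: B → B - and B → A
  Overlap: { 'e', 'g' }
Conflict for B: B → A , B and B → A
  Overlap: { 'e', 'g' }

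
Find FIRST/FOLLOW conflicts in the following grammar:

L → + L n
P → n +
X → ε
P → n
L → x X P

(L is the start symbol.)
Nullable non-terminals: X.
X has a nullable alternative but only one production, so nothing to check.

L, P have no nullable alternative, so no FIRST/FOLLOW check is needed there.

No FIRST/FOLLOW conflicts found.

Answer: No FIRST/FOLLOW conflicts.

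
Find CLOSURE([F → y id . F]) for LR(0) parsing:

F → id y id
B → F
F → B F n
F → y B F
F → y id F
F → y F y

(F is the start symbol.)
Start with: [F → y id . F]
  [F → y id . F] has the dot before F: add [F → . id y id], [F → . B F n], [F → . y B F], [F → . y id F], [F → . y F y]
  [F → . B F n] has the dot before B: add [B → . F]
No further items can be added.

CLOSURE = { [B → . F], [F → . B F n], [F → . id y id], [F → . y B F], [F → . y F y], [F → . y id F], [F → y id . F] }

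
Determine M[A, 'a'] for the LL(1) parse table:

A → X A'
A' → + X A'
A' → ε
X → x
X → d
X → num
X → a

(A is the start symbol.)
A → X A'

To find M[A, 'a'], we find productions for A where 'a' is in the predict set (PREDICT(N → α) = (FIRST(α) \ {ε}) ∪ (FOLLOW(N) if α ⇒* ε)).

Relevant sets:
  FIRST(X) = { 'a', 'd', 'num', 'x' }

A → X A': PREDICT = { 'a', 'd', 'num', 'x' }
  'a' is in predict set, so this production goes in M[A, 'a']

M[A, 'a'] = A → X A'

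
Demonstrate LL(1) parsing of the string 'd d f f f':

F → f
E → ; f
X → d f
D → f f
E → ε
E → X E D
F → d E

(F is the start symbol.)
Stack is shown with the top on the left.

Stack      Input        Action
------------------------------
F $        d d f f f $  output F → d E
d E $      d d f f f $  match 'd'
E $        d f f f $    output E → X E D
X E D $    d f f f $    output X → d f
d f E D $  d f f f $    match 'd'
f E D $    f f f $      match 'f'
E D $      f f $        output E → ε
D $        f f $        output D → f f
f f $      f f $        match 'f'
f $        f $          match 'f'
$          $            accept

The string is accepted.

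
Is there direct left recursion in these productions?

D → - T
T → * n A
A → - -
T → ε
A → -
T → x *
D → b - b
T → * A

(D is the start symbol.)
No direct left recursion

Direct left recursion occurs when N → N α for some non-terminal N (the right-hand side begins with the left-hand side itself).

D → - T: starts with '-'
T → * n A: starts with '*'
A → - -: starts with '-'
T → ε: starts with ε
A → -: starts with '-'
T → x *: starts with x
D → b - b: starts with b
T → * A: starts with '*'

No direct left recursion found.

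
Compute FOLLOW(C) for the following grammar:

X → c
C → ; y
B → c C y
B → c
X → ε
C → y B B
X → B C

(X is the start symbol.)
{ $, 'y' }

In B → c C y: C is followed by y, add FIRST(y) \ {ε} = { 'y' }
In X → B C: C is at the end, add FOLLOW(X)

The FOLLOW sets referred to above (computed the same way, to a fixed point):
  FOLLOW(X) = { $ }

Taking the union: FOLLOW(C) = { $, 'y' }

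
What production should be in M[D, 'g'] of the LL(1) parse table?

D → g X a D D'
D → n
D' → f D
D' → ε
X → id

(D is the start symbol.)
To find M[D, 'g'], we find productions for D where 'g' is in the predict set (PREDICT(N → α) = (FIRST(α) \ {ε}) ∪ (FOLLOW(N) if α ⇒* ε)).

D → g X a D D': PREDICT = { 'g' }
  'g' is in predict set, so this production goes in M[D, 'g']
D → n: PREDICT = { 'n' }

M[D, 'g'] = D → g X a D D'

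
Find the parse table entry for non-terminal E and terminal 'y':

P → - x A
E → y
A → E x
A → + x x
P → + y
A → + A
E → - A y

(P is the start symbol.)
To find M[E, 'y'], we find productions for E where 'y' is in the predict set (PREDICT(N → α) = (FIRST(α) \ {ε}) ∪ (FOLLOW(N) if α ⇒* ε)).

E → y: PREDICT = { 'y' }
  'y' is in predict set, so this production goes in M[E, 'y']
E → - A y: PREDICT = { '-' }

M[E, 'y'] = E → y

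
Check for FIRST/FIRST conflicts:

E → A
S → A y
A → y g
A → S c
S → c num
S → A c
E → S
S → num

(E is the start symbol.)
Yes. E → A / E → S on { 'c', 'num', 'y' }; S → A y / S → c num on { 'c' }; S → A y / S → A c on { 'c', 'num', 'y' }; S → A y / S → num on { 'num' }; S → c num / S → A c on { 'c' }; S → A c / S → num on { 'num' }; A → y g / A → S c on { 'y' }

A FIRST/FIRST conflict occurs when two productions N → α and N → β for the same non-terminal have FIRST(α) ∩ FIRST(β) ≠ ∅ (with ε ∈ FIRST of a nullable right-hand side, so two nullable alternatives also conflict).

FIRST sets of the non-terminals at (or reachable through a nullable prefix from) the front of some alternative:
  FIRST(A) = { 'c', 'num', 'y' }
  FIRST(S) = { 'c', 'num', 'y' }

Productions for E:
  E → A: FIRST = { 'c', 'num', 'y' }
  E → S: FIRST = { 'c', 'num', 'y' }
Productions for S:
  S → A y: FIRST = { 'c', 'num', 'y' }
  S → c num: FIRST = { 'c' }
  S → A c: FIRST = { 'c', 'num', 'y' }
  S → num: FIRST = { 'num' }
Productions for A:
  A → y g: FIRST = { 'y' }
  A → S c: FIRST = { 'c', 'num', 'y' }

Conflict for E: E → A and E → S
  Overlap: { 'c', 'num', 'y' }
Conflict for S: S → A y and S → c num
  Overlap: { 'c' }
Conflict for S: S → A y and S → A c
  Overlap: { 'c', 'num', 'y' }
Conflict for S: S → A y and S → num
  Overlap: { 'num' }
Conflict for S: S → c num and S → A c
  Overlap: { 'c' }
Conflict for S: S → A c and S → num
  Overlap: { 'num' }
Conflict for A: A → y g and A → S c
  Overlap: { 'y' }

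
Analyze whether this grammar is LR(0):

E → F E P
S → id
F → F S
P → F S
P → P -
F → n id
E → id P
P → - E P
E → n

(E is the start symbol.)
Augment with E' → E and build the canonical LR(0) collection (I0 = CLOSURE({[E' → . E]}), then GOTO on every symbol after a dot until no new states appear). It has 19 states:
  I0: { [E → . F E P], [E → . id P], [E → . n], [E' → . E], [F → . F S], [F → . n id] }  — shift
  I1: { [E' → E .] }  — accept
  I2: { [E → . F E P], [E → . id P], [E → . n], [E → F . E P], [F → . F S], [F → . n id], [F → F . S], [S → . id] }  — shift
  I3: { [E → id . P], [F → . F S], [F → . n id], [P → . - E P], [P → . F S], [P → . P -] }  — shift
  I4: { [E → n .], [F → n . id] }  — shift, reduce
  I5: { [F → n id .] }  — reduce
  I6: { [E → . F E P], [E → . id P], [E → . n], [F → . F S], [F → . n id], [P → - . E P] }  — shift
  I7: { [F → F . S], [P → F . S], [S → . id] }  — shift
  I8: { [E → id P .], [P → P . -] }  — shift, reduce
  I9: { [F → n . id] }  — shift
  I10: { [P → P - .] }  — reduce
  I11: { [F → F S .], [P → F S .] }  — 2 reduces
  I12: { [S → id .] }  — reduce
  I13: { [F → . F S], [F → . n id], [P → - E . P], [P → . - E P], [P → . F S], [P → . P -] }  — shift
  I14: { [P → - E P .], [P → P . -] }  — shift, reduce
  I15: { [E → F E . P], [F → . F S], [F → . n id], [P → . - E P], [P → . F S], [P → . P -] }  — shift
  I16: { [F → F S .] }  — reduce
  I17: { [E → id . P], [F → . F S], [F → . n id], [P → . - E P], [P → . F S], [P → . P -], [S → id .] }  — shift, reduce
  I18: { [E → F E P .], [P → P . -] }  — shift, reduce

Conflict in state I4:
  Shift-reduce conflict between [E → n .] and [F → n . id]
So the grammar is NOT LR(0).

Answer: No. Shift-reduce conflict between [E → n .] and [F → n . id]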